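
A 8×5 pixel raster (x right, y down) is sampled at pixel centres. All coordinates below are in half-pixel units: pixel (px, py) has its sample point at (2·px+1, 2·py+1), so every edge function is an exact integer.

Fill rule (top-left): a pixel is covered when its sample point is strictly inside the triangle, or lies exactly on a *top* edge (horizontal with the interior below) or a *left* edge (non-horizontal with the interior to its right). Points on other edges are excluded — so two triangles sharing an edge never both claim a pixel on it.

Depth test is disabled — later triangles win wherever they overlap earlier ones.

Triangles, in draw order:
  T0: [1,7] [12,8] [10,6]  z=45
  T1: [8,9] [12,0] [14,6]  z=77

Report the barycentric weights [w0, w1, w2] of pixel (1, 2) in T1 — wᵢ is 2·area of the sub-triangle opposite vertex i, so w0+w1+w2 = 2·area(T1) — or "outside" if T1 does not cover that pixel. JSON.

T0:
  2·area = 20  (B↔C swapped to make it positive)
  edge (1, 7)→(10, 6): d=(9,-1) top-left  bias=+0
  edge (10, 6)→(12, 8): d=(2,2) right/bottom  bias=-1
  edge (12, 8)→(1, 7): d=(-11,-1) top-left  bias=+0
    (2,0)@(5, 1): e=[-50,0,70] → ·  [on edge]
    (3,1)@(7, 3): e=[-30,0,50] → ·  [on edge]
    (4,2)@(9, 5): e=[-10,0,30] → ·  [on edge]
    (0,3)@(1, 7): e=[0,20,0] → #  [on edge]
    (1,3)@(3, 7): e=[2,16,2] → #
    (2,3)@(5, 7): e=[4,12,4] → #
    (3,3)@(7, 7): e=[6,8,6] → #
    (4,3)@(9, 7): e=[8,4,8] → #
    (5,3)@(11, 7): e=[10,0,10] → ·  [on edge]
    (0,4)@(1, 9): e=[18,24,-22] → ·
    (1,4)@(3, 9): e=[20,20,-20] → ·
    (2,4)@(5, 9): e=[22,16,-18] → ·
    (6,4)@(13, 9): e=[30,0,-10] → ·  [on edge]
  covered (5 px):
    · · · · · · · ·
    · · · · · · · ·
    · · · · · · · ·
    # # # # # · · ·
    · · · · · · · ·
T1:
  2·area = 42
  edge (8, 9)→(12, 0): d=(4,-9) top-left  bias=+0
  edge (12, 0)→(14, 6): d=(2,6) right/bottom  bias=-1
  edge (14, 6)→(8, 9): d=(-6,3) right/bottom  bias=-1
    (5,1)@(11, 3): e=[3,12,27] → #
    (6,1)@(13, 3): e=[21,0,21] → ·  [on edge]
    (5,2)@(11, 5): e=[11,16,15] → #
    (6,2)@(13, 5): e=[29,4,9] → #
    (7,2)@(15, 5): e=[47,-8,3] → ·
    (4,3)@(9, 7): e=[1,32,9] → #
    (6,3)@(13, 7): e=[37,8,-3] → ·
    (4,4)@(9, 9): e=[9,36,-3] → ·
    (5,4)@(11, 9): e=[27,24,-9] → ·
    (7,4)@(15, 9): e=[63,0,-21] → ·  [on edge]
  covered (5 px):
    · · · · · · · ·
    · · · · · # · ·
    · · · · · # # ·
    · · · · # # · ·
    · · · · · · · ·

Final: "outside"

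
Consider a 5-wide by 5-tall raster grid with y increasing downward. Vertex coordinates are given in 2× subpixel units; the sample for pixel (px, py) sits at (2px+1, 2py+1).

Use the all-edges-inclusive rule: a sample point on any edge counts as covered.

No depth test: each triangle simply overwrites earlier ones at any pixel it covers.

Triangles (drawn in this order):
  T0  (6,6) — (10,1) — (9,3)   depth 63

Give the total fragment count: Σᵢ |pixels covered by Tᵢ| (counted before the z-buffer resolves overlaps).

T0:
  2·area = 3
  edge (6, 6)→(10, 1): d=(4,-5) inclusive
  edge (10, 1)→(9, 3): d=(-1,2) inclusive
  edge (9, 3)→(6, 6): d=(-3,3) inclusive
    (4,1)@(9, 3): e=[3,0,0] → #  [on edge]
    (3,2)@(7, 5): e=[1,2,0] → #  [on edge]
    (4,2)@(9, 5): e=[11,-2,-6] → ·
    (2,3)@(5, 7): e=[-1,4,0] → ·  [on edge]
    (3,3)@(7, 7): e=[9,0,-6] → ·  [on edge]
    (1,4)@(3, 9): e=[-3,6,0] → ·  [on edge]
  covered (2 px):
    · · · · ·
    · · · · #
    · · · # ·
    · · · · ·
    · · · · ·

Result: 2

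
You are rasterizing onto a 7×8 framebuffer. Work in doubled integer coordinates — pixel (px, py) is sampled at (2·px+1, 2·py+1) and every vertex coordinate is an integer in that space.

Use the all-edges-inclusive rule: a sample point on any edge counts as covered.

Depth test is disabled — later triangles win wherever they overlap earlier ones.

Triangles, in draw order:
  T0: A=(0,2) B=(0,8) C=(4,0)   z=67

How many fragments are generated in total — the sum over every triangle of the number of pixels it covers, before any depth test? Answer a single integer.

T0:
  2·area = 24  (B↔C swapped to make it positive)
  edge (0, 2)→(4, 0): d=(4,-2) inclusive
  edge (4, 0)→(0, 8): d=(-4,8) inclusive
  edge (0, 8)→(0, 2): d=(0,-6) inclusive
    (1,0)@(3, 1): e=[2,4,18] → X
    (2,0)@(5, 1): e=[6,-12,30] → .
    (0,1)@(1, 3): e=[6,12,6] → X
    (1,1)@(3, 3): e=[10,-4,18] → .
    (0,2)@(1, 5): e=[14,4,6] → X
    (1,2)@(3, 5): e=[18,-12,18] → .
    (0,3)@(1, 7): e=[22,-4,6] → .
  covered (3 px):
    . X . . . . .
    X . . . . . .
    X . . . . . .
    . . . . . . .
    . . . . . . .
    . . . . . . .
    . . . . . . .
    . . . . . . .

Answer: 3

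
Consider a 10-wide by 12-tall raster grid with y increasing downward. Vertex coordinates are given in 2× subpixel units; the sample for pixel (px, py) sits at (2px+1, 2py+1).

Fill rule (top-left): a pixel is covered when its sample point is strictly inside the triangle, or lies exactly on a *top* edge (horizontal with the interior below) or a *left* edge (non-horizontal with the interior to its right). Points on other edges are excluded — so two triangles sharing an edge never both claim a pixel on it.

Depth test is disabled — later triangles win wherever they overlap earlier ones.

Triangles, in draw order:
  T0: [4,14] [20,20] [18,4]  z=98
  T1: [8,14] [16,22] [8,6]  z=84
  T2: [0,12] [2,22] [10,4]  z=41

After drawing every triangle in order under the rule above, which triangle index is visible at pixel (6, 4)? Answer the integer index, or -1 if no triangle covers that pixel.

T0:
  2·area = 244  (B↔C swapped to make it positive)
  edge (4, 14)→(18, 4): d=(14,-10) top-left  bias=+0
  edge (18, 4)→(20, 20): d=(2,16) right/bottom  bias=-1
  edge (20, 20)→(4, 14): d=(-16,-6) top-left  bias=+0
    (8,2)@(17, 5): e=[4,18,222] → X
    (9,2)@(19, 5): e=[24,-14,234] → .
    (7,3)@(15, 7): e=[12,54,178] → X
    (9,3)@(19, 7): e=[52,-10,202] → .
    (5,4)@(11, 9): e=[0,122,122] → X  [on edge]
    (6,4)@(13, 9): e=[20,90,134] → X
    (9,4)@(19, 9): e=[80,-6,170] → .
    (4,5)@(9, 11): e=[8,158,78] → X
    (9,5)@(19, 11): e=[108,-2,138] → .
    (3,6)@(7, 13): e=[16,194,34] → X
    (9,6)@(19, 13): e=[136,2,106] → X
    (3,7)@(7, 15): e=[44,198,2] → X
  covered (31 px):
    . . . . . . . . . .
    . . . . . . . . . .
    . . . . . . . . X .
    . . . . . . . X X .
    . . . . . X X X X .
    . . . . X X X X X .
    . . . X X X X X X X
    . . . X X X X X X X
    . . . . . . X X X X
    . . . . . . . . . X
    . . . . . . . . . .
    . . . . . . . . . .
T1:
  2·area = 64  (B↔C swapped to make it positive)
  edge (8, 14)→(8, 6): d=(0,-8) top-left  bias=+0
  edge (8, 6)→(16, 22): d=(8,16) right/bottom  bias=-1
  edge (16, 22)→(8, 14): d=(-8,-8) top-left  bias=+0
    (0,3)@(1, 7): e=[-56,120,0] → .  [on edge]
    (1,4)@(3, 9): e=[-40,104,0] → .  [on edge]
    (4,4)@(9, 9): e=[8,8,48] → X
    (5,4)@(11, 9): e=[24,-24,64] → .
    (2,5)@(5, 11): e=[-24,88,0] → .  [on edge]
    (4,5)@(9, 11): e=[8,24,32] → X
    (5,5)@(11, 11): e=[24,-8,48] → .
    (3,6)@(7, 13): e=[-8,72,0] → .  [on edge]
    (4,6)@(9, 13): e=[8,40,16] → X
    (5,6)@(11, 13): e=[24,8,32] → X
    (6,6)@(13, 13): e=[40,-24,48] → .
    (4,7)@(9, 15): e=[8,56,0] → X  [on edge]
    (5,8)@(11, 17): e=[24,40,0] → X  [on edge]
    (6,9)@(13, 19): e=[40,24,0] → X  [on edge]
    (7,10)@(15, 21): e=[56,8,0] → X  [on edge]
    (8,11)@(17, 23): e=[72,-8,0] → .  [on edge]
  covered (10 px):
    . . . . . . . . . .
    . . . . . . . . . .
    . . . . . . . . . .
    . . . . . . . . . .
    . . . . X . . . . .
    . . . . X . . . . .
    . . . . X X . . . .
    . . . . X X . . . .
    . . . . . X X . . .
    . . . . . . X . . .
    . . . . . . . X . .
    . . . . . . . . . .
T2:
  2·area = 116  (B↔C swapped to make it positive)
  edge (0, 12)→(10, 4): d=(10,-8) top-left  bias=+0
  edge (10, 4)→(2, 22): d=(-8,18) right/bottom  bias=-1
  edge (2, 22)→(0, 12): d=(-2,-10) top-left  bias=+0
    (4,2)@(9, 5): e=[2,10,104] → X
    (5,2)@(11, 5): e=[18,-26,124] → .
    (3,3)@(7, 7): e=[6,30,80] → X
    (4,3)@(9, 7): e=[22,-6,100] → .
    (2,4)@(5, 9): e=[10,50,56] → X
    (4,4)@(9, 9): e=[42,-22,96] → .
    (1,5)@(3, 11): e=[14,70,32] → X
    (3,5)@(7, 11): e=[46,-2,72] → .
    (0,6)@(1, 13): e=[18,90,8] → X
    (3,6)@(7, 13): e=[66,-18,68] → .
    (0,7)@(1, 15): e=[38,74,4] → X
    (3,7)@(7, 15): e=[86,-34,64] → .
    (0,8)@(1, 17): e=[58,58,0] → X  [on edge]
  covered (15 px):
    . . . . . . . . . .
    . . . . . . . . . .
    . . . . X . . . . .
    . . . X . . . . . .
    . . X X . . . . . .
    . X X . . . . . . .
    X X X . . . . . . .
    X X X . . . . . . .
    X X . . . . . . . .
    . X . . . . . . . .
    . . . . . . . . . .
    . . . . . . . . . .

Z-buffer (winner per pixel, '.' = empty):
  . . . . . . . . . .
  . . . . . . . . . .
  . . . . 2 . . . 0 .
  . . . 2 . . . 0 0 .
  . . 2 2 1 0 0 0 0 .
  . 2 2 . 1 0 0 0 0 .
  2 2 2 0 1 1 0 0 0 0
  2 2 2 0 1 1 0 0 0 0
  2 2 . . . 1 1 0 0 0
  . 2 . . . . 1 . . 0
  . . . . . . . 1 . .
  . . . . . . . . . .

Final: 0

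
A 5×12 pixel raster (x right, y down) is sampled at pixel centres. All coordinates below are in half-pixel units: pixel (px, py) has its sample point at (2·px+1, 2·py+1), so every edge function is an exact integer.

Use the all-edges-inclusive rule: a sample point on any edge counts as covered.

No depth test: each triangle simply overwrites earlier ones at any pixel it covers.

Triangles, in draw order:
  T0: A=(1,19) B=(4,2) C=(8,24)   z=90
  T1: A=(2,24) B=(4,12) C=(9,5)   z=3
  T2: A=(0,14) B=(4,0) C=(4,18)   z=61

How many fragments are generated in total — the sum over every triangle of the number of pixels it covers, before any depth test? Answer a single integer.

T0:
  2·area = 134
  edge (1, 19)→(4, 2): d=(3,-17) inclusive
  edge (4, 2)→(8, 24): d=(4,22) inclusive
  edge (8, 24)→(1, 19): d=(-7,-5) inclusive
    (1,4)@(3, 9): e=[4,50,80] → █
    (2,4)@(5, 9): e=[38,6,90] → █
    (3,4)@(7, 9): e=[72,-38,100] → ·
    (1,5)@(3, 11): e=[10,58,66] → █
    (3,5)@(7, 11): e=[78,-30,86] → ·
    (1,6)@(3, 13): e=[16,66,52] → █
    (3,6)@(7, 13): e=[84,-22,72] → ·
    (1,7)@(3, 15): e=[22,74,38] → █
    (3,7)@(7, 15): e=[90,-14,58] → ·
    (1,8)@(3, 17): e=[28,82,24] → █
    (3,8)@(7, 17): e=[96,-6,44] → ·
    (0,9)@(1, 19): e=[0,134,0] → █  [on edge]
  covered (17 px):
    · · · · ·
    · · · · ·
    · · · · ·
    · · · · ·
    · █ █ · ·
    · █ █ · ·
    · █ █ · ·
    · █ █ · ·
    · █ █ · ·
    █ █ █ █ ·
    · · █ █ ·
    · · · █ ·
T1:
  2·area = 46
  edge (2, 24)→(4, 12): d=(2,-12) inclusive
  edge (4, 12)→(9, 5): d=(5,-7) inclusive
  edge (9, 5)→(2, 24): d=(-7,19) inclusive
    (4,2)@(9, 5): e=[46,0,0] → █  [on edge]
    (4,3)@(9, 7): e=[50,10,-14] → ·
    (3,4)@(7, 9): e=[30,6,10] → █
    (4,4)@(9, 9): e=[54,20,-28] → ·
    (2,5)@(5, 11): e=[10,2,34] → █
    (3,5)@(7, 11): e=[34,16,-4] → ·
    (2,6)@(5, 13): e=[14,12,20] → █
    (3,6)@(7, 13): e=[38,26,-18] → ·
    (2,7)@(5, 15): e=[18,22,6] → █
    (3,7)@(7, 15): e=[42,36,-32] → ·
    (2,8)@(5, 17): e=[22,32,-8] → ·
    (1,9)@(3, 19): e=[2,28,16] → █
  covered (7 px):
    · · · · ·
    · · · · ·
    · · · · █
    · · · · ·
    · · · █ ·
    · · █ · ·
    · · █ · ·
    · · █ · ·
    · · · · ·
    · █ · · ·
    · █ · · ·
    · · · · ·
T2:
  2·area = 72
  edge (0, 14)→(4, 0): d=(4,-14) inclusive
  edge (4, 0)→(4, 18): d=(0,18) inclusive
  edge (4, 18)→(0, 14): d=(-4,-4) inclusive
    (1,2)@(3, 5): e=[6,18,48] → █
    (2,2)@(5, 5): e=[34,-18,56] → ·
    (1,3)@(3, 7): e=[14,18,40] → █
    (2,3)@(5, 7): e=[42,-18,48] → ·
    (1,4)@(3, 9): e=[22,18,32] → █
    (2,4)@(5, 9): e=[50,-18,40] → ·
    (0,5)@(1, 11): e=[2,54,16] → █
    (2,5)@(5, 11): e=[58,-18,32] → ·
    (0,6)@(1, 13): e=[10,54,8] → █
    (2,6)@(5, 13): e=[66,-18,24] → ·
    (0,7)@(1, 15): e=[18,54,0] → █  [on edge]
    (2,7)@(5, 15): e=[74,-18,16] → ·
    (1,8)@(3, 17): e=[54,18,0] → █  [on edge]
    (2,9)@(5, 19): e=[90,-18,0] → ·  [on edge]
    (3,10)@(7, 21): e=[126,-54,0] → ·  [on edge]
    (4,11)@(9, 23): e=[162,-90,0] → ·  [on edge]
  covered (10 px):
    · · · · ·
    · · · · ·
    · █ · · ·
    · █ · · ·
    · █ · · ·
    █ █ · · ·
    █ █ · · ·
    █ █ · · ·
    · █ · · ·
    · · · · ·
    · · · · ·
    · · · · ·

Result: 34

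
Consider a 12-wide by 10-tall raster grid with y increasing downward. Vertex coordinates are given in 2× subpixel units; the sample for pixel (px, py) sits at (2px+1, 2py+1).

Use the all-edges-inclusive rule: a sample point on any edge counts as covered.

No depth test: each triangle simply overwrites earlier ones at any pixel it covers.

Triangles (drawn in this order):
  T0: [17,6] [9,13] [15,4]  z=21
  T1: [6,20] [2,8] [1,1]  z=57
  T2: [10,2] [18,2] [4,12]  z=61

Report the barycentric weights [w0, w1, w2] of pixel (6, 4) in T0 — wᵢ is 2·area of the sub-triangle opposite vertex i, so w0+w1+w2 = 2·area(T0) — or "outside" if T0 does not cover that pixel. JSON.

T0:
  2·area = 30
  edge (17, 6)→(9, 13): d=(-8,7) inclusive
  edge (9, 13)→(15, 4): d=(6,-9) inclusive
  edge (15, 4)→(17, 6): d=(2,2) inclusive
    (8,0)@(17, 1): e=[40,0,-10] → .  [on edge]
    (7,2)@(15, 5): e=[22,6,2] → X
    (8,2)@(17, 5): e=[8,24,-2] → .
    (6,3)@(13, 7): e=[20,0,10] → X  [on edge]
    (8,3)@(17, 7): e=[-8,36,2] → .
    (6,4)@(13, 9): e=[4,12,14] → X
    (7,4)@(15, 9): e=[-10,30,10] → .
    (5,5)@(11, 11): e=[2,6,22] → X
    (6,5)@(13, 11): e=[-12,24,18] → .
    (4,6)@(9, 13): e=[0,0,30] → X  [on edge]
    (5,6)@(11, 13): e=[-14,18,26] → .
    (4,7)@(9, 15): e=[-16,12,34] → .
    (2,9)@(5, 19): e=[-20,0,50] → .  [on edge]
  covered (6 px):
    . . . . . . . . . . . .
    . . . . . . . . . . . .
    . . . . . . . X . . . .
    . . . . . . X X . . . .
    . . . . . . X . . . . .
    . . . . . X . . . . . .
    . . . . X . . . . . . .
    . . . . . . . . . . . .
    . . . . . . . . . . . .
    . . . . . . . . . . . .
T1:
  2·area = 16
  edge (6, 20)→(2, 8): d=(-4,-12) inclusive
  edge (2, 8)→(1, 1): d=(-1,-7) inclusive
  edge (1, 1)→(6, 20): d=(5,19) inclusive
    (0,0)@(1, 1): e=[16,0,0] → X  [on edge]
    (1,0)@(3, 1): e=[40,14,-38] → .
    (0,1)@(1, 3): e=[8,-2,10] → .
    (0,2)@(1, 5): e=[0,-4,20] → .  [on edge]
    (1,4)@(3, 9): e=[8,6,2] → X
    (2,4)@(5, 9): e=[32,20,-36] → .
    (1,5)@(3, 11): e=[0,4,12] → X  [on edge]
    (2,5)@(5, 11): e=[24,18,-26] → .
    (1,6)@(3, 13): e=[-8,2,22] → .
    (1,7)@(3, 15): e=[-16,0,32] → .  [on edge]
    (2,8)@(5, 17): e=[0,12,4] → X  [on edge]
    (3,8)@(7, 17): e=[24,26,-34] → .
  covered (4 px):
    X . . . . . . . . . . .
    . . . . . . . . . . . .
    . . . . . . . . . . . .
    . . . . . . . . . . . .
    . X . . . . . . . . . .
    . X . . . . . . . . . .
    . . . . . . . . . . . .
    . . . . . . . . . . . .
    . . X . . . . . . . . .
    . . . . . . . . . . . .
T2:
  2·area = 80
  edge (10, 2)→(18, 2): d=(8,0) inclusive
  edge (18, 2)→(4, 12): d=(-14,10) inclusive
  edge (4, 12)→(10, 2): d=(6,-10) inclusive
    (5,1)@(11, 3): e=[8,56,16] → X
    (6,1)@(13, 3): e=[8,36,36] → X
    (7,1)@(15, 3): e=[8,16,56] → X
    (8,1)@(17, 3): e=[8,-4,76] → .
    (4,2)@(9, 5): e=[24,48,8] → X
    (7,2)@(15, 5): e=[24,-12,68] → .
    (3,3)@(7, 7): e=[40,40,0] → X  [on edge]
    (5,3)@(11, 7): e=[40,0,40] → X  [on edge]
    (6,3)@(13, 7): e=[40,-20,60] → .
    (3,4)@(7, 9): e=[56,12,12] → X
    (4,4)@(9, 9): e=[56,-8,32] → .
    (5,4)@(11, 9): e=[56,-28,52] → .
    (0,8)@(1, 17): e=[120,-40,0] → .  [on edge]
  covered (11 px):
    . . . . . . . . . . . .
    . . . . . X X X . . . .
    . . . . X X X . . . . .
    . . . X X X . . . . . .
    . . . X . . . . . . . .
    . . X . . . . . . . . .
    . . . . . . . . . . . .
    . . . . . . . . . . . .
    . . . . . . . . . . . .
    . . . . . . . . . . . .

Result: [12,14,4]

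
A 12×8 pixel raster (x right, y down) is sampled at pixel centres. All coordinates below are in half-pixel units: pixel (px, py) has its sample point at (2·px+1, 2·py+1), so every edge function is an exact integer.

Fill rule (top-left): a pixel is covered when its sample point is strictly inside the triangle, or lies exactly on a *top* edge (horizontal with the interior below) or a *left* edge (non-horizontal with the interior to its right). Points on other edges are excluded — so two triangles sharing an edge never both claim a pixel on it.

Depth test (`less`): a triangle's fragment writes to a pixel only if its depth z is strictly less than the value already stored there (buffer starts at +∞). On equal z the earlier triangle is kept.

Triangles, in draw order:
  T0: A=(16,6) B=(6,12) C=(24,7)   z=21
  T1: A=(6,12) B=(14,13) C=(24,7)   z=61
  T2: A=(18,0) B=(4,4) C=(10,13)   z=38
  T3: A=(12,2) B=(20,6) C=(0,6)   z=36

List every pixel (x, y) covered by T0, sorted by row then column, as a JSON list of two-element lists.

T0:
  2·area = 58  (B↔C swapped to make it positive)
  edge (16, 6)→(24, 7): d=(8,1) right/bottom  bias=-1
  edge (24, 7)→(6, 12): d=(-18,5) right/bottom  bias=-1
  edge (6, 12)→(16, 6): d=(10,-6) top-left  bias=+0
    (10,1)@(21, 3): e=[-29,87,0] → .  [on edge]
    (7,3)@(15, 7): e=[9,45,4] → X
    (8,3)@(17, 7): e=[7,35,16] → X
    (9,3)@(19, 7): e=[5,25,28] → X
    (10,3)@(21, 7): e=[3,15,40] → X
    (11,3)@(23, 7): e=[1,5,52] → X
    (5,4)@(11, 9): e=[29,29,0] → X  [on edge]
    (6,4)@(13, 9): e=[27,19,12] → X
    (8,4)@(17, 9): e=[23,-1,36] → .
    (9,4)@(19, 9): e=[21,-11,48] → .
    (10,4)@(21, 9): e=[19,-21,60] → .
    (11,4)@(23, 9): e=[17,-31,72] → .
    (0,7)@(1, 15): e=[87,-29,0] → .  [on edge]
  covered (9 px):
    . . . . . . . . . . . .
    . . . . . . . . . . . .
    . . . . . . . . . . . .
    . . . . . . . X X X X X
    . . . . . X X X . . . .
    . . . . X . . . . . . .
    . . . . . . . . . . . .
    . . . . . . . . . . . .
T1:
  2·area = 58  (B↔C swapped to make it positive)
  edge (6, 12)→(24, 7): d=(18,-5) top-left  bias=+0
  edge (24, 7)→(14, 13): d=(-10,6) right/bottom  bias=-1
  edge (14, 13)→(6, 12): d=(-8,-1) top-left  bias=+0
    (8,4)@(17, 9): e=[1,22,35] → X
    (9,4)@(19, 9): e=[11,10,37] → X
    (10,4)@(21, 9): e=[21,-2,39] → .
    (5,5)@(11, 11): e=[7,38,13] → X
    (6,5)@(13, 11): e=[17,26,15] → X
    (7,5)@(15, 11): e=[27,14,17] → X
    (9,5)@(19, 11): e=[47,-10,21] → .
    (5,6)@(11, 13): e=[43,18,-3] → .
    (6,6)@(13, 13): e=[53,6,-1] → .
    (7,6)@(15, 13): e=[63,-6,1] → .
    (8,6)@(17, 13): e=[73,-18,3] → .
  covered (6 px):
    . . . . . . . . . . . .
    . . . . . . . . . . . .
    . . . . . . . . . . . .
    . . . . . . . . . . . .
    . . . . . . . . X X . .
    . . . . . X X X X . . .
    . . . . . . . . . . . .
    . . . . . . . . . . . .
T2:
  2·area = 150  (B↔C swapped to make it positive)
  edge (18, 0)→(10, 13): d=(-8,13) right/bottom  bias=-1
  edge (10, 13)→(4, 4): d=(-6,-9) top-left  bias=+0
  edge (4, 4)→(18, 0): d=(14,-4) top-left  bias=+0
    (7,0)@(15, 1): e=[31,117,2] → X
    (8,0)@(17, 1): e=[5,135,10] → X
    (9,0)@(19, 1): e=[-21,153,18] → .
    (4,1)@(9, 3): e=[93,51,6] → X
    (5,1)@(11, 3): e=[67,69,14] → X
    (6,1)@(13, 3): e=[41,87,22] → X
    (8,1)@(17, 3): e=[-11,123,38] → .
    (2,2)@(5, 5): e=[129,3,18] → X
    (3,2)@(7, 5): e=[103,21,26] → X
    (7,2)@(15, 5): e=[-1,93,58] → .
    (2,3)@(5, 7): e=[113,-9,46] → .
    (3,3)@(7, 7): e=[87,9,54] → X
  covered (19 px):
    . . . . . . . X X . . .
    . . . . X X X X . . . .
    . . X X X X X . . . . .
    . . . X X X X . . . . .
    . . . . X X . . . . . .
    . . . . X X . . . . . .
    . . . . . . . . . . . .
    . . . . . . . . . . . .
T3:
  2·area = 80
  edge (12, 2)→(20, 6): d=(8,4) right/bottom  bias=-1
  edge (20, 6)→(0, 6): d=(-20,0) right/bottom  bias=-1
  edge (0, 6)→(12, 2): d=(12,-4) top-left  bias=+0
    (7,0)@(15, 1): e=[-20,100,0] → .  [on edge]
    (4,1)@(9, 3): e=[20,60,0] → X  [on edge]
    (5,1)@(11, 3): e=[12,60,8] → X
    (6,1)@(13, 3): e=[4,60,16] → X
    (7,1)@(15, 3): e=[-4,60,24] → .
    (1,2)@(3, 5): e=[60,20,0] → X  [on edge]
    (2,2)@(5, 5): e=[52,20,8] → X
    (3,2)@(7, 5): e=[44,20,16] → X
    (7,2)@(15, 5): e=[12,20,48] → X
    (8,2)@(17, 5): e=[4,20,56] → X
    (9,2)@(19, 5): e=[-4,20,64] → .
    (1,3)@(3, 7): e=[76,-20,24] → .
  covered (11 px):
    . . . . . . . . . . . .
    . . . . X X X . . . . .
    . X X X X X X X X . . .
    . . . . . . . . . . . .
    . . . . . . . . . . . .
    . . . . . . . . . . . .
    . . . . . . . . . . . .
    . . . . . . . . . . . .

Result: [[7,3],[8,3],[9,3],[10,3],[11,3],[5,4],[6,4],[7,4],[4,5]]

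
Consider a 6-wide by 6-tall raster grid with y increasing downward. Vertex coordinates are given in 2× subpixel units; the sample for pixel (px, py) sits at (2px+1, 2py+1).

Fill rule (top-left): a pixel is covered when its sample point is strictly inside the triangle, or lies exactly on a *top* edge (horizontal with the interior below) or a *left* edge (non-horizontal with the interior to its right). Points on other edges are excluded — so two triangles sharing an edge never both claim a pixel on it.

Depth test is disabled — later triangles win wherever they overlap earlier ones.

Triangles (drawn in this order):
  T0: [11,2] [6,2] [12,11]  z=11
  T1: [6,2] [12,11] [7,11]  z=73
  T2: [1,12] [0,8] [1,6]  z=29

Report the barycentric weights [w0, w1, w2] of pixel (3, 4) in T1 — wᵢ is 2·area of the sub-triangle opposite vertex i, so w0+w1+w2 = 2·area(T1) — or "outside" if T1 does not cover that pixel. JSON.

T0:
  2·area = 45  (B↔C swapped to make it positive)
  edge (11, 2)→(12, 11): d=(1,9) right/bottom  bias=-1
  edge (12, 11)→(6, 2): d=(-6,-9) top-left  bias=+0
  edge (6, 2)→(11, 2): d=(5,0) top-left  bias=+0
    (3,1)@(7, 3): e=[37,3,5] → X
    (4,1)@(9, 3): e=[19,21,5] → X
    (5,1)@(11, 3): e=[1,39,5] → X
    (3,2)@(7, 5): e=[39,-9,15] → .
    (4,2)@(9, 5): e=[21,9,15] → X
    (4,3)@(9, 7): e=[23,-3,25] → .
    (5,3)@(11, 7): e=[5,15,25] → X
    (5,4)@(11, 9): e=[7,3,35] → X
    (5,5)@(11, 11): e=[9,-9,45] → .
  covered (7 px):
    . . . . . .
    . . . X X X
    . . . . X X
    . . . . . X
    . . . . . X
    . . . . . .
T1:
  2·area = 45
  edge (6, 2)→(12, 11): d=(6,9) right/bottom  bias=-1
  edge (12, 11)→(7, 11): d=(-5,0) right/bottom  bias=-1
  edge (7, 11)→(6, 2): d=(-1,-9) top-left  bias=+0
    (3,2)@(7, 5): e=[9,30,6] → X
    (4,2)@(9, 5): e=[-9,30,24] → .
    (3,3)@(7, 7): e=[21,20,4] → X
    (4,3)@(9, 7): e=[3,20,22] → X
    (5,3)@(11, 7): e=[-15,20,40] → .
    (3,4)@(7, 9): e=[33,10,2] → X
    (5,4)@(11, 9): e=[-3,10,38] → .
    (0,5)@(1, 11): e=[99,0,-54] → .  [on edge]
    (1,5)@(3, 11): e=[81,0,-36] → .  [on edge]
    (2,5)@(5, 11): e=[63,0,-18] → .  [on edge]
    (3,5)@(7, 11): e=[45,0,0] → .  [on edge]
    (4,5)@(9, 11): e=[27,0,18] → .  [on edge]
    (5,5)@(11, 11): e=[9,0,36] → .  [on edge]
  covered (5 px):
    . . . . . .
    . . . . . .
    . . . X . .
    . . . X X .
    . . . X X .
    . . . . . .
T2:
  2·area = 6
  edge (1, 12)→(0, 8): d=(-1,-4) top-left  bias=+0
  edge (0, 8)→(1, 6): d=(1,-2) top-left  bias=+0
  edge (1, 6)→(1, 12): d=(0,6) right/bottom  bias=-1
    (0,0)@(1, 1): e=[11,-5,0] → .  [on edge]
    (0,1)@(1, 3): e=[9,-3,0] → .  [on edge]
    (0,2)@(1, 5): e=[7,-1,0] → .  [on edge]
    (0,3)@(1, 7): e=[5,1,0] → .  [on edge]
    (0,4)@(1, 9): e=[3,3,0] → .  [on edge]
    (0,5)@(1, 11): e=[1,5,0] → .  [on edge]
  covered (0 px):
    . . . . . .
    . . . . . .
    . . . . . .
    . . . . . .
    . . . . . .
    . . . . . .

Answer: [10,2,33]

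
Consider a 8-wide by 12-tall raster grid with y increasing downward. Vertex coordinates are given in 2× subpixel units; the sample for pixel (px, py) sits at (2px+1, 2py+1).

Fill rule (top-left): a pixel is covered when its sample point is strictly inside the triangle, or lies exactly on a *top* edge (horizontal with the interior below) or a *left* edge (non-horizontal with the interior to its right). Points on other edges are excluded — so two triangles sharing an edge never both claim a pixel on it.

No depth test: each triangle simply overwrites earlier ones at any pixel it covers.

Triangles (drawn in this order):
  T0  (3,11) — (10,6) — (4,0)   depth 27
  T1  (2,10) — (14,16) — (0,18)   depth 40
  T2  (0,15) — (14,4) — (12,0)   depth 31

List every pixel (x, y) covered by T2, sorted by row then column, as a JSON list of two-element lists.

T0:
  2·area = 72  (B↔C swapped to make it positive)
  edge (3, 11)→(4, 0): d=(1,-11) top-left  bias=+0
  edge (4, 0)→(10, 6): d=(6,6) right/bottom  bias=-1
  edge (10, 6)→(3, 11): d=(-7,5) right/bottom  bias=-1
    (2,0)@(5, 1): e=[12,0,60] → ·  [on edge]
    (2,1)@(5, 3): e=[14,12,46] → █
    (3,1)@(7, 3): e=[36,0,36] → ·  [on edge]
    (2,2)@(5, 5): e=[16,24,32] → █
    (3,2)@(7, 5): e=[38,12,22] → █
    (4,2)@(9, 5): e=[60,0,12] → ·  [on edge]
    (2,3)@(5, 7): e=[18,36,18] → █
    (4,3)@(9, 7): e=[62,12,-2] → ·
    (5,3)@(11, 7): e=[84,0,-12] → ·  [on edge]
    (2,4)@(5, 9): e=[20,48,4] → █
    (3,4)@(7, 9): e=[42,36,-6] → ·
    (6,4)@(13, 9): e=[108,0,-36] → ·  [on edge]
    (1,5)@(3, 11): e=[0,72,0] → ·  [on edge]
    (7,5)@(15, 11): e=[132,0,-60] → ·  [on edge]
  covered (6 px):
    · · · · · · · ·
    · · █ · · · · ·
    · · █ █ · · · ·
    · · █ █ · · · ·
    · · █ · · · · ·
    · · · · · · · ·
    · · · · · · · ·
    · · · · · · · ·
    · · · · · · · ·
    · · · · · · · ·
    · · · · · · · ·
    · · · · · · · ·
T1:
  2·area = 108
  edge (2, 10)→(14, 16): d=(12,6) right/bottom  bias=-1
  edge (14, 16)→(0, 18): d=(-14,2) right/bottom  bias=-1
  edge (0, 18)→(2, 10): d=(2,-8) top-left  bias=+0
    (1,5)@(3, 11): e=[6,92,10] → █
    (2,5)@(5, 11): e=[-6,88,26] → ·
    (1,6)@(3, 13): e=[30,64,14] → █
    (2,6)@(5, 13): e=[18,60,30] → █
    (3,6)@(7, 13): e=[6,56,46] → █
    (4,6)@(9, 13): e=[-6,52,62] → ·
    (0,7)@(1, 15): e=[66,40,2] → █
    (4,7)@(9, 15): e=[18,24,66] → █
    (5,7)@(11, 15): e=[6,20,82] → █
    (6,7)@(13, 15): e=[-6,16,98] → ·
    (0,8)@(1, 17): e=[90,12,6] → █
    (3,8)@(7, 17): e=[54,0,54] → ·  [on edge]
  covered (13 px):
    · · · · · · · ·
    · · · · · · · ·
    · · · · · · · ·
    · · · · · · · ·
    · · · · · · · ·
    · █ · · · · · ·
    · █ █ █ · · · ·
    █ █ █ █ █ █ · ·
    █ █ █ · · · · ·
    · · · · · · · ·
    · · · · · · · ·
    · · · · · · · ·
T2:
  2·area = 78  (B↔C swapped to make it positive)
  edge (0, 15)→(12, 0): d=(12,-15) top-left  bias=+0
  edge (12, 0)→(14, 4): d=(2,4) right/bottom  bias=-1
  edge (14, 4)→(0, 15): d=(-14,11) right/bottom  bias=-1
    (5,1)@(11, 3): e=[21,10,47] → █
    (6,1)@(13, 3): e=[51,2,25] → █
    (7,1)@(15, 3): e=[81,-6,3] → ·
    (4,2)@(9, 5): e=[15,22,41] → █
    (6,2)@(13, 5): e=[75,6,-3] → ·
    (3,3)@(7, 7): e=[9,34,35] → █
    (5,3)@(11, 7): e=[69,18,-9] → ·
    (2,4)@(5, 9): e=[3,46,29] → █
    (4,4)@(9, 9): e=[63,30,-15] → ·
    (2,5)@(5, 11): e=[27,50,1] → █
    (3,5)@(7, 11): e=[57,42,-21] → ·
    (2,6)@(5, 13): e=[51,54,-27] → ·
  covered (9 px):
    · · · · · · · ·
    · · · · · █ █ ·
    · · · · █ █ · ·
    · · · █ █ · · ·
    · · █ █ · · · ·
    · · █ · · · · ·
    · · · · · · · ·
    · · · · · · · ·
    · · · · · · · ·
    · · · · · · · ·
    · · · · · · · ·
    · · · · · · · ·

Final: [[5,1],[6,1],[4,2],[5,2],[3,3],[4,3],[2,4],[3,4],[2,5]]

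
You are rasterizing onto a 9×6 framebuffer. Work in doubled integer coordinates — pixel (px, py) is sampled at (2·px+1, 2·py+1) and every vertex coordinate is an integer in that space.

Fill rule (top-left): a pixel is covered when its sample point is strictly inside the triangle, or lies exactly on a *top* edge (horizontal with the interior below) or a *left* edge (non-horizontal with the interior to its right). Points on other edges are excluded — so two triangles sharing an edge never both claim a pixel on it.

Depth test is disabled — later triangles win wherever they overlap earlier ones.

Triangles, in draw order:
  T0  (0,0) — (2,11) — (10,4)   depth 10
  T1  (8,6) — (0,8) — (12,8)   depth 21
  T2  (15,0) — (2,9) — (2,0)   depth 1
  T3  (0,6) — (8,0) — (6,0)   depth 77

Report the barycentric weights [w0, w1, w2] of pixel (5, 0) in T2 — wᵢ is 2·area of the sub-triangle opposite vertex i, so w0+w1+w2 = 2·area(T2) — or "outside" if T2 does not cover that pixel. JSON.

T0:
  2·area = 102  (B↔C swapped to make it positive)
  edge (0, 0)→(10, 4): d=(10,4) right/bottom  bias=-1
  edge (10, 4)→(2, 11): d=(-8,7) right/bottom  bias=-1
  edge (2, 11)→(0, 0): d=(-2,-11) top-left  bias=+0
    (0,0)@(1, 1): e=[6,87,9] → X
    (1,0)@(3, 1): e=[-2,73,31] → .
    (0,1)@(1, 3): e=[26,71,5] → X
    (1,1)@(3, 3): e=[18,57,27] → X
    (2,1)@(5, 3): e=[10,43,49] → X
    (3,1)@(7, 3): e=[2,29,71] → X
    (4,1)@(9, 3): e=[-6,15,93] → .
    (0,2)@(1, 5): e=[46,55,1] → X
    (4,2)@(9, 5): e=[14,-1,89] → .
    (0,3)@(1, 7): e=[66,39,-3] → .
    (1,3)@(3, 7): e=[58,25,19] → X
    (3,3)@(7, 7): e=[42,-3,63] → .
  covered (12 px):
    X . . . . . . . .
    X X X X . . . . .
    X X X X . . . . .
    . X X . . . . . .
    . X . . . . . . .
    . . . . . . . . .
T1:
  2·area = 24  (B↔C swapped to make it positive)
  edge (8, 6)→(12, 8): d=(4,2) right/bottom  bias=-1
  edge (12, 8)→(0, 8): d=(-12,0) right/bottom  bias=-1
  edge (0, 8)→(8, 6): d=(8,-2) top-left  bias=+0
    (2,3)@(5, 7): e=[10,12,2] → X
    (3,3)@(7, 7): e=[6,12,6] → X
    (4,3)@(9, 7): e=[2,12,10] → X
    (5,3)@(11, 7): e=[-2,12,14] → .
    (2,4)@(5, 9): e=[18,-12,18] → .
    (3,4)@(7, 9): e=[14,-12,22] → .
    (4,4)@(9, 9): e=[10,-12,26] → .
  covered (3 px):
    . . . . . . . . .
    . . . . . . . . .
    . . . . . . . . .
    . . X X X . . . .
    . . . . . . . . .
    . . . . . . . . .
T2:
  2·area = 117
  edge (15, 0)→(2, 9): d=(-13,9) right/bottom  bias=-1
  edge (2, 9)→(2, 0): d=(0,-9) top-left  bias=+0
  edge (2, 0)→(15, 0): d=(13,0) top-left  bias=+0
    (1,0)@(3, 1): e=[95,9,13] → X
    (2,0)@(5, 1): e=[77,27,13] → X
    (3,0)@(7, 1): e=[59,45,13] → X
    (4,0)@(9, 1): e=[41,63,13] → X
    (5,0)@(11, 1): e=[23,81,13] → X
    (6,0)@(13, 1): e=[5,99,13] → X
    (7,0)@(15, 1): e=[-13,117,13] → .
    (1,1)@(3, 3): e=[69,9,39] → X
    (5,1)@(11, 3): e=[-3,81,39] → .
    (6,1)@(13, 3): e=[-21,99,39] → .
    (1,2)@(3, 5): e=[43,9,65] → X
    (4,2)@(9, 5): e=[-11,63,65] → .
  covered (14 px):
    . X X X X X X . .
    . X X X X . . . .
    . X X X . . . . .
    . X . . . . . . .
    . . . . . . . . .
    . . . . . . . . .
T3:
  2·area = 12  (B↔C swapped to make it positive)
  edge (0, 6)→(6, 0): d=(6,-6) top-left  bias=+0
  edge (6, 0)→(8, 0): d=(2,0) top-left  bias=+0
  edge (8, 0)→(0, 6): d=(-8,6) right/bottom  bias=-1
    (2,0)@(5, 1): e=[0,2,10] → X  [on edge]
    (3,0)@(7, 1): e=[12,2,-2] → .
    (1,1)@(3, 3): e=[0,6,6] → X  [on edge]
    (2,1)@(5, 3): e=[12,6,-6] → .
    (0,2)@(1, 5): e=[0,10,2] → X  [on edge]
    (1,2)@(3, 5): e=[12,10,-10] → .
    (0,3)@(1, 7): e=[12,14,-14] → .
  covered (3 px):
    . . X . . . . . .
    . X . . . . . . .
    X . . . . . . . .
    . . . . . . . . .
    . . . . . . . . .
    . . . . . . . . .

Result: [81,13,23]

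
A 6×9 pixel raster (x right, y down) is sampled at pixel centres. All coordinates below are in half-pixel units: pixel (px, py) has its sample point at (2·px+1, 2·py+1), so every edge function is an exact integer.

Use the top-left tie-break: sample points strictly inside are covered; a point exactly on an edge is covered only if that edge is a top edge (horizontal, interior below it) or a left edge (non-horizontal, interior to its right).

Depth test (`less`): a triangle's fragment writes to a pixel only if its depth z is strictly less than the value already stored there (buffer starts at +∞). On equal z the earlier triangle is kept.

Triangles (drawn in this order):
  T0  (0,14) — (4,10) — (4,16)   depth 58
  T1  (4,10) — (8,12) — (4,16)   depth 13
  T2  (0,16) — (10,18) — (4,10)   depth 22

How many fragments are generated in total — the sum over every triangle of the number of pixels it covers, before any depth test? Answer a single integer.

T0:
  2·area = 24
  edge (0, 14)→(4, 10): d=(4,-4) top-left  bias=+0
  edge (4, 10)→(4, 16): d=(0,6) right/bottom  bias=-1
  edge (4, 16)→(0, 14): d=(-4,-2) top-left  bias=+0
    (5,1)@(11, 3): e=[0,-42,66] → ·  [on edge]
    (4,2)@(9, 5): e=[0,-30,54] → ·  [on edge]
    (3,3)@(7, 7): e=[0,-18,42] → ·  [on edge]
    (2,4)@(5, 9): e=[0,-6,30] → ·  [on edge]
    (1,5)@(3, 11): e=[0,6,18] → #  [on edge]
    (2,5)@(5, 11): e=[8,-6,22] → ·
    (0,6)@(1, 13): e=[0,18,6] → #  [on edge]
    (2,6)@(5, 13): e=[16,-6,14] → ·
    (0,7)@(1, 15): e=[8,18,-2] → ·
    (1,7)@(3, 15): e=[16,6,2] → #
    (2,7)@(5, 15): e=[24,-6,6] → ·
    (1,8)@(3, 17): e=[24,6,-6] → ·
  covered (4 px):
    · · · · · ·
    · · · · · ·
    · · · · · ·
    · · · · · ·
    · · · · · ·
    · # · · · ·
    # # · · · ·
    · # · · · ·
    · · · · · ·
T1:
  2·area = 24
  edge (4, 10)→(8, 12): d=(4,2) right/bottom  bias=-1
  edge (8, 12)→(4, 16): d=(-4,4) right/bottom  bias=-1
  edge (4, 16)→(4, 10): d=(0,-6) top-left  bias=+0
    (5,4)@(11, 9): e=[-18,0,42] → ·  [on edge]
    (2,5)@(5, 11): e=[2,16,6] → #
    (3,5)@(7, 11): e=[-2,8,18] → ·
    (4,5)@(9, 11): e=[-6,0,30] → ·  [on edge]
    (2,6)@(5, 13): e=[10,8,6] → #
    (3,6)@(7, 13): e=[6,0,18] → ·  [on edge]
    (2,7)@(5, 15): e=[18,0,6] → ·  [on edge]
    (1,8)@(3, 17): e=[30,0,-6] → ·  [on edge]
  covered (2 px):
    · · · · · ·
    · · · · · ·
    · · · · · ·
    · · · · · ·
    · · · · · ·
    · · # · · ·
    · · # · · ·
    · · · · · ·
    · · · · · ·
T2:
  2·area = 68  (B↔C swapped to make it positive)
  edge (0, 16)→(4, 10): d=(4,-6) top-left  bias=+0
  edge (4, 10)→(10, 18): d=(6,8) right/bottom  bias=-1
  edge (10, 18)→(0, 16): d=(-10,-2) top-left  bias=+0
    (1,6)@(3, 13): e=[6,26,36] → #
    (2,6)@(5, 13): e=[18,10,40] → #
    (3,6)@(7, 13): e=[30,-6,44] → ·
    (0,7)@(1, 15): e=[2,54,12] → #
    (3,7)@(7, 15): e=[38,6,24] → #
    (4,7)@(9, 15): e=[50,-10,28] → ·
    (0,8)@(1, 17): e=[10,66,-8] → ·
    (1,8)@(3, 17): e=[22,50,-4] → ·
    (2,8)@(5, 17): e=[34,34,0] → #  [on edge]
    (4,8)@(9, 17): e=[58,2,8] → #
    (5,8)@(11, 17): e=[70,-14,12] → ·
  covered (9 px):
    · · · · · ·
    · · · · · ·
    · · · · · ·
    · · · · · ·
    · · · · · ·
    · · · · · ·
    · # # · · ·
    # # # # · ·
    · · # # # ·

Result: 15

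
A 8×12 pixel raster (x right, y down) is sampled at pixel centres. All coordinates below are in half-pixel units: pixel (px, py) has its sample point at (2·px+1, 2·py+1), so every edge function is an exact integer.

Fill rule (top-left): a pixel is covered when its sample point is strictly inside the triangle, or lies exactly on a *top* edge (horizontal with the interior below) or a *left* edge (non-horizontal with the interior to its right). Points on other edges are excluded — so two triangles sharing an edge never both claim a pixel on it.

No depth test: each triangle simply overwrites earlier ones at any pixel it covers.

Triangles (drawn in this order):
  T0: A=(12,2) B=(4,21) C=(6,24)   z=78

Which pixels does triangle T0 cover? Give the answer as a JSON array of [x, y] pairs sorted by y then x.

T0:
  2·area = 62  (B↔C swapped to make it positive)
  edge (12, 2)→(6, 24): d=(-6,22) right/bottom  bias=-1
  edge (6, 24)→(4, 21): d=(-2,-3) top-left  bias=+0
  edge (4, 21)→(12, 2): d=(8,-19) top-left  bias=+0
    (5,2)@(11, 5): e=[4,53,5] → X
    (6,2)@(13, 5): e=[-40,59,43] → .
    (5,3)@(11, 7): e=[-8,49,21] → .
    (4,5)@(9, 11): e=[12,35,15] → X
    (5,5)@(11, 11): e=[-32,41,53] → .
    (4,6)@(9, 13): e=[0,31,31] → .  [on edge]
    (3,7)@(7, 15): e=[32,21,9] → X
    (4,7)@(9, 15): e=[-12,27,47] → .
    (3,8)@(7, 17): e=[20,17,25] → X
    (4,8)@(9, 17): e=[-24,23,63] → .
    (2,9)@(5, 19): e=[52,7,3] → X
    (4,9)@(9, 19): e=[-36,19,79] → .
  covered (7 px):
    . . . . . . . .
    . . . . . . . .
    . . . . . X . .
    . . . . . . . .
    . . . . . . . .
    . . . . X . . .
    . . . . . . . .
    . . . X . . . .
    . . . X . . . .
    . . X X . . . .
    . . X . . . . .
    . . . . . . . .

Result: [[5,2],[4,5],[3,7],[3,8],[2,9],[3,9],[2,10]]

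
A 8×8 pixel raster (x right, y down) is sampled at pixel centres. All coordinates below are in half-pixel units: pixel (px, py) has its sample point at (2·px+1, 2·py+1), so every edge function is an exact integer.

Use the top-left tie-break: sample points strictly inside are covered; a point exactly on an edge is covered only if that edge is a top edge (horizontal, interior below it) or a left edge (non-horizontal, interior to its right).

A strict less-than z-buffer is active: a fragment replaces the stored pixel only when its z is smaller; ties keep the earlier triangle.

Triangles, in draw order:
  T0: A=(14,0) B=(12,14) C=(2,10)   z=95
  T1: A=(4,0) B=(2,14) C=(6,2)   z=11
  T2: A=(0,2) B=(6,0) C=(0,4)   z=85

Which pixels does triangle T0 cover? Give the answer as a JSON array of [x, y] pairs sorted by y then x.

T0:
  2·area = 148
  edge (14, 0)→(12, 14): d=(-2,14) right/bottom  bias=-1
  edge (12, 14)→(2, 10): d=(-10,-4) top-left  bias=+0
  edge (2, 10)→(14, 0): d=(12,-10) top-left  bias=+0
    (6,0)@(13, 1): e=[12,134,2] → X
    (7,0)@(15, 1): e=[-16,142,22] → .
    (5,1)@(11, 3): e=[36,106,6] → X
    (7,1)@(15, 3): e=[-20,122,46] → .
    (4,2)@(9, 5): e=[60,78,10] → X
    (7,2)@(15, 5): e=[-24,102,70] → .
    (3,3)@(7, 7): e=[84,50,14] → X
    (6,3)@(13, 7): e=[0,74,74] → .  [on edge]
    (2,4)@(5, 9): e=[108,22,18] → X
    (6,4)@(13, 9): e=[-4,54,98] → .
    (2,5)@(5, 11): e=[104,2,42] → X
    (6,5)@(13, 11): e=[-8,34,122] → .
  covered (18 px):
    . . . . . . X .
    . . . . . X X .
    . . . . X X X .
    . . . X X X . .
    . . X X X X . .
    . . X X X X . .
    . . . . . X . .
    . . . . . . . .
T1:
  2·area = 32  (B↔C swapped to make it positive)
  edge (4, 0)→(6, 2): d=(2,2) right/bottom  bias=-1
  edge (6, 2)→(2, 14): d=(-4,12) right/bottom  bias=-1
  edge (2, 14)→(4, 0): d=(2,-14) top-left  bias=+0
    (2,0)@(5, 1): e=[0,16,16] → .  [on edge]
    (2,1)@(5, 3): e=[4,8,20] → X
    (3,1)@(7, 3): e=[0,-16,48] → .  [on edge]
    (2,2)@(5, 5): e=[8,0,24] → .  [on edge]
    (4,2)@(9, 5): e=[0,-48,80] → .  [on edge]
    (1,3)@(3, 7): e=[16,16,0] → X  [on edge]
    (2,3)@(5, 7): e=[12,-8,28] → .
    (5,3)@(11, 7): e=[0,-80,112] → .  [on edge]
    (1,4)@(3, 9): e=[20,8,4] → X
    (2,4)@(5, 9): e=[16,-16,32] → .
    (6,4)@(13, 9): e=[0,-112,144] → .  [on edge]
    (1,5)@(3, 11): e=[24,0,8] → .  [on edge]
    (7,5)@(15, 11): e=[0,-144,176] → .  [on edge]
  covered (3 px):
    . . . . . . . .
    . . X . . . . .
    . . . . . . . .
    . X . . . . . .
    . X . . . . . .
    . . . . . . . .
    . . . . . . . .
    . . . . . . . .
T2:
  2·area = 12
  edge (0, 2)→(6, 0): d=(6,-2) top-left  bias=+0
  edge (6, 0)→(0, 4): d=(-6,4) right/bottom  bias=-1
  edge (0, 4)→(0, 2): d=(0,-2) top-left  bias=+0
    (1,0)@(3, 1): e=[0,6,6] → X  [on edge]
    (2,0)@(5, 1): e=[4,-2,10] → .
    (0,1)@(1, 3): e=[8,2,2] → X
    (1,1)@(3, 3): e=[12,-6,6] → .
    (0,2)@(1, 5): e=[20,-10,2] → .
  covered (2 px):
    . X . . . . . .
    X . . . . . . .
    . . . . . . . .
    . . . . . . . .
    . . . . . . . .
    . . . . . . . .
    . . . . . . . .
    . . . . . . . .

Final: [[6,0],[5,1],[6,1],[4,2],[5,2],[6,2],[3,3],[4,3],[5,3],[2,4],[3,4],[4,4],[5,4],[2,5],[3,5],[4,5],[5,5],[5,6]]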